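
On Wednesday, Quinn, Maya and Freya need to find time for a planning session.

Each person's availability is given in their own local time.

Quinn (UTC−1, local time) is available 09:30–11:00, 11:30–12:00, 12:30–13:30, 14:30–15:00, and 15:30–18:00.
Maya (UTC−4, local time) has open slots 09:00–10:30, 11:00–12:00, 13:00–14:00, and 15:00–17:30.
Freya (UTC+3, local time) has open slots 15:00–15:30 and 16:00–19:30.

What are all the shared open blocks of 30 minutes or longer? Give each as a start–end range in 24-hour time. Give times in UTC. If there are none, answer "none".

13:30–14:30, 15:30–16:00

Quinn → UTC: 10:30–12:00, 12:30–13:00, 13:30–14:30, 15:30–16:00, 16:30–19:00.
Maya → UTC: 13:00–14:30, 15:00–16:00, 17:00–18:00, 19:00–21:30.
Freya → UTC: 12:00–12:30, 13:00–16:30.
Quinn ∩ Maya: 13:30–14:30, 15:30–16:00, 17:00–18:00.
Quinn ∩ Maya ∩ Freya: 13:30–14:30, 15:30–16:00.
Windows ≥ 30 min: 13:30–14:30, 15:30–16:00.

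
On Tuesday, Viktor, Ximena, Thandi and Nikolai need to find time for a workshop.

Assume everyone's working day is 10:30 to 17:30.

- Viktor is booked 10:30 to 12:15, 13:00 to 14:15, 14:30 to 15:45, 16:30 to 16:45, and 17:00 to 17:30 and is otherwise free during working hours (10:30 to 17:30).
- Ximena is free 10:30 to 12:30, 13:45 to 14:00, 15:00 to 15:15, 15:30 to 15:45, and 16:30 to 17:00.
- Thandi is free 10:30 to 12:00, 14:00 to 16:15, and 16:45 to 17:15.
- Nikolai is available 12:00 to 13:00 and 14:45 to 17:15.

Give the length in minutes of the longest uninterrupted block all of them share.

Viktor free within 10:30–17:30: 12:15–13:00, 14:15–14:30, 15:45–16:30, 16:45–17:00.
Viktor ∩ Ximena: 12:15–12:30, 16:45–17:00.
Viktor ∩ Ximena ∩ Thandi: 16:45–17:00.
Viktor ∩ Ximena ∩ Thandi ∩ Nikolai: 16:45–17:00.
Single common window of 15 minutes.

15 minutes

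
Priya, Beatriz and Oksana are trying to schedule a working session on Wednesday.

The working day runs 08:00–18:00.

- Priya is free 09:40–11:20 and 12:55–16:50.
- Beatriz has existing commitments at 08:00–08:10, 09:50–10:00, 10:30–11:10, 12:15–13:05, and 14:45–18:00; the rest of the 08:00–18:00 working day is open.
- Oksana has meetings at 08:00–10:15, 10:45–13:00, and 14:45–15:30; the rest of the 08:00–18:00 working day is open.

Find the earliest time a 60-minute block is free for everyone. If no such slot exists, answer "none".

Beatriz free within 08:00–18:00: 08:10–09:50, 10:00–10:30, 11:10–12:15, 13:05–14:45.
Oksana free within 08:00–18:00: 10:15–10:45, 13:00–14:45, 15:30–18:00.
Priya ∩ Beatriz: 09:40–09:50, 10:00–10:30, 11:10–11:20, 13:05–14:45.
Priya ∩ Beatriz ∩ Oksana: 10:15–10:30, 13:05–14:45.
Windows ≥ 60 min: 13:05–14:45.
Earliest such window starts at 13:05.

13:05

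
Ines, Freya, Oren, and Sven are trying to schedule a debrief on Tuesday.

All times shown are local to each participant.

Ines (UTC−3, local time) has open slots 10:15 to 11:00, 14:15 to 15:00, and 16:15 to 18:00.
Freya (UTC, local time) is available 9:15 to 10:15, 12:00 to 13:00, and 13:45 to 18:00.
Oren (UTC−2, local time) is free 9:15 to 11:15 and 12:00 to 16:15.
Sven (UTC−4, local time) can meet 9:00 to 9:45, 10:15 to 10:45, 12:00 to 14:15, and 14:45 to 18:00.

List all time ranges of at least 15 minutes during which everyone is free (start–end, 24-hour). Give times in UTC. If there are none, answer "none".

17:15–18:00

Ines → UTC: 13:15–14:00, 17:15–18:00, 19:15–21:00.
Freya → UTC: 09:15–10:15, 12:00–13:00, 13:45–18:00.
Oren → UTC: 11:15–13:15, 14:00–18:15.
Sven → UTC: 13:00–13:45, 14:15–14:45, 16:00–18:15, 18:45–22:00.
Ines ∩ Freya: 13:45–14:00, 17:15–18:00.
Ines ∩ Freya ∩ Oren: 17:15–18:00.
Ines ∩ Freya ∩ Oren ∩ Sven: 17:15–18:00.
Windows ≥ 15 min: 17:15–18:00.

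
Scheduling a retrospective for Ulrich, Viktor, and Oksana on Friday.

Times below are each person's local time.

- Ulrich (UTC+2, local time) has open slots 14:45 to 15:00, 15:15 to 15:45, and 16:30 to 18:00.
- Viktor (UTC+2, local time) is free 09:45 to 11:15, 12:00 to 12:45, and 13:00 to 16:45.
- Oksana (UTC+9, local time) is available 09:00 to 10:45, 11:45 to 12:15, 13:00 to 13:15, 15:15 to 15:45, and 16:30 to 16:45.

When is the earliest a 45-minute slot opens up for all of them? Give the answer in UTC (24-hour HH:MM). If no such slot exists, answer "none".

none

Ulrich → UTC: 12:45–13:00, 13:15–13:45, 14:30–16:00.
Viktor → UTC: 07:45–09:15, 10:00–10:45, 11:00–14:45.
Oksana → UTC: 00:00–01:45, 02:45–03:15, 04:00–04:15, 06:15–06:45, 07:30–07:45.
Ulrich ∩ Viktor: 12:45–13:00, 13:15–13:45, 14:30–14:45.
Ulrich ∩ Viktor ∩ Oksana: (none).
Windows ≥ 45 min: (none).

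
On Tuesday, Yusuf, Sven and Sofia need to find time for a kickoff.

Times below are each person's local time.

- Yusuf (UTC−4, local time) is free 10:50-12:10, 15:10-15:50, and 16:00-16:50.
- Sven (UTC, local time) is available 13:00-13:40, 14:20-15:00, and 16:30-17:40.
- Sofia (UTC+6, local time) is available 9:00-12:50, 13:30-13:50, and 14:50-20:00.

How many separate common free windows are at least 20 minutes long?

0

Yusuf → UTC: 14:50–16:10, 19:10–19:50, 20:00–20:50.
Sven → UTC: 13:00–13:40, 14:20–15:00, 16:30–17:40.
Sofia → UTC: 03:00–06:50, 07:30–07:50, 08:50–14:00.
Yusuf ∩ Sven: 14:50–15:00.
Yusuf ∩ Sven ∩ Sofia: (none).
Windows ≥ 20 min: (none).
That's 0 windows.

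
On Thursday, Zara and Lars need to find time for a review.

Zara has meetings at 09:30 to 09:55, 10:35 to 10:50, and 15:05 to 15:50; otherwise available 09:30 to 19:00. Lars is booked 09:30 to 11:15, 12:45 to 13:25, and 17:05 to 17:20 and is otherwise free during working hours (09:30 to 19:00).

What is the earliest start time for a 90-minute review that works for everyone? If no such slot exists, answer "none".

11:15

Zara free within 09:30–19:00: 09:55–10:35, 10:50–15:05, 15:50–19:00.
Lars free within 09:30–19:00: 11:15–12:45, 13:25–17:05, 17:20–19:00.
Zara ∩ Lars: 11:15–12:45, 13:25–15:05, 15:50–17:05, 17:20–19:00.
Windows ≥ 90 min: 11:15–12:45, 13:25–15:05, 17:20–19:00.
Earliest such window starts at 11:15.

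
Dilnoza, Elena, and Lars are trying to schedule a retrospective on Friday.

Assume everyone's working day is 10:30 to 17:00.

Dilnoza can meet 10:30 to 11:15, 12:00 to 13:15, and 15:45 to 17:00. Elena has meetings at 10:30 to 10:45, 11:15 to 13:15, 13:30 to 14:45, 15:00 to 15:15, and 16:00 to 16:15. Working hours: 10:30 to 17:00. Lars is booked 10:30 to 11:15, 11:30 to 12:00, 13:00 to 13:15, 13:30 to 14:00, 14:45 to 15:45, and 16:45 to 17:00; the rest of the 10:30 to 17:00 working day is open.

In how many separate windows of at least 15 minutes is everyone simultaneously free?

2

Elena free within 10:30–17:00: 10:45–11:15, 13:15–13:30, 14:45–15:00, 15:15–16:00, 16:15–17:00.
Lars free within 10:30–17:00: 11:15–11:30, 12:00–13:00, 13:15–13:30, 14:00–14:45, 15:45–16:45.
Dilnoza ∩ Elena: 10:45–11:15, 15:45–16:00, 16:15–17:00.
Dilnoza ∩ Elena ∩ Lars: 15:45–16:00, 16:15–16:45.
Windows ≥ 15 min: 15:45–16:00, 16:15–16:45.
That's 2 windows.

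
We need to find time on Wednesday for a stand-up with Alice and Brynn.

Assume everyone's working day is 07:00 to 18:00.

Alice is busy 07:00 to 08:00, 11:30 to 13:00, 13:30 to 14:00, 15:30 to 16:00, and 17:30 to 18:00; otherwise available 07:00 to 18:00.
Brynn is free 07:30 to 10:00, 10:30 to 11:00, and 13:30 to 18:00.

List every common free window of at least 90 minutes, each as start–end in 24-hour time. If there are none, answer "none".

Alice free within 07:00–18:00: 08:00–11:30, 13:00–13:30, 14:00–15:30, 16:00–17:30.
Alice ∩ Brynn: 08:00–10:00, 10:30–11:00, 14:00–15:30, 16:00–17:30.
Windows ≥ 90 min: 08:00–10:00, 14:00–15:30, 16:00–17:30.

08:00–10:00, 14:00–15:30, 16:00–17:30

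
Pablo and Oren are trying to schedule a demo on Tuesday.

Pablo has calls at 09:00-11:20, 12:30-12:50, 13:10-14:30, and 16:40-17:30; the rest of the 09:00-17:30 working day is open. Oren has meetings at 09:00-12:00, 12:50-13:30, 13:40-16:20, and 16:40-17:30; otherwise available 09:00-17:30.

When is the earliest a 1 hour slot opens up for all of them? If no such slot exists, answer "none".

none

Pablo free within 09:00–17:30: 11:20–12:30, 12:50–13:10, 14:30–16:40.
Oren free within 09:00–17:30: 12:00–12:50, 13:30–13:40, 16:20–16:40.
Pablo ∩ Oren: 12:00–12:30, 16:20–16:40.
Windows ≥ 60 min: (none).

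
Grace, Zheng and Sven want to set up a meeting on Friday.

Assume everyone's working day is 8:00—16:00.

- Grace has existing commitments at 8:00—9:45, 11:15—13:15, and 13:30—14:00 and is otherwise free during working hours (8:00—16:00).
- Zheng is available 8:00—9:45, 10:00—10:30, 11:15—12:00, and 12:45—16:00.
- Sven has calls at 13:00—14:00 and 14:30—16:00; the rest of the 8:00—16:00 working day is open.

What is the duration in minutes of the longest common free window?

30 minutes

Grace free within 08:00–16:00: 09:45–11:15, 13:15–13:30, 14:00–16:00.
Sven free within 08:00–16:00: 08:00–13:00, 14:00–14:30.
Grace ∩ Zheng: 10:00–10:30, 13:15–13:30, 14:00–16:00.
Grace ∩ Zheng ∩ Sven: 10:00–10:30, 14:00–14:30.
Common window lengths: 30, 30 min; longest is 30.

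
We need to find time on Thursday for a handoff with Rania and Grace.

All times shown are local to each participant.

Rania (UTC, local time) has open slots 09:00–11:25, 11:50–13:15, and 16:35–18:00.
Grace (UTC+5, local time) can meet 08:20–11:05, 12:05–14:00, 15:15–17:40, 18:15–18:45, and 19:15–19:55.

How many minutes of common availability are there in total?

120 minutes

Rania → UTC: 09:00–11:25, 11:50–13:15, 16:35–18:00.
Grace → UTC: 03:20–06:05, 07:05–09:00, 10:15–12:40, 13:15–13:45, 14:15–14:55.
Rania ∩ Grace: 10:15–11:25, 11:50–12:40.
Total common minutes: 70 + 50 = 120.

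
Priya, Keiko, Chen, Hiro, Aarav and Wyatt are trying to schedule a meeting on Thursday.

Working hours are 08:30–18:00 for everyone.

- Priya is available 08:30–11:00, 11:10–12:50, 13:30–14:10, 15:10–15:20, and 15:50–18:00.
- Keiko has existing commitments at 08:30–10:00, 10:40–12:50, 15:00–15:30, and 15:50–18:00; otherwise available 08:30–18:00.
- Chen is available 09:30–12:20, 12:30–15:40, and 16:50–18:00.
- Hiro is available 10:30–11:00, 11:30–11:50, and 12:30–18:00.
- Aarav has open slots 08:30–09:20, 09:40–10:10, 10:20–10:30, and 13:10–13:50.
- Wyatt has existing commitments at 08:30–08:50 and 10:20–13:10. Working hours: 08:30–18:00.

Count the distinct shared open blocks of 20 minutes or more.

1

Keiko free within 08:30–18:00: 10:00–10:40, 12:50–15:00, 15:30–15:50.
Wyatt free within 08:30–18:00: 08:50–10:20, 13:10–18:00.
Priya ∩ Keiko: 10:00–10:40, 13:30–14:10.
Priya ∩ Keiko ∩ Chen: 10:00–10:40, 13:30–14:10.
Priya ∩ Keiko ∩ Chen ∩ Hiro: 10:30–10:40, 13:30–14:10.
Priya ∩ Keiko ∩ Chen ∩ Hiro ∩ Aarav: 13:30–13:50.
Priya ∩ Keiko ∩ Chen ∩ Hiro ∩ Aarav ∩ Wyatt: 13:30–13:50.
Windows ≥ 20 min: 13:30–13:50.
That's 1 window.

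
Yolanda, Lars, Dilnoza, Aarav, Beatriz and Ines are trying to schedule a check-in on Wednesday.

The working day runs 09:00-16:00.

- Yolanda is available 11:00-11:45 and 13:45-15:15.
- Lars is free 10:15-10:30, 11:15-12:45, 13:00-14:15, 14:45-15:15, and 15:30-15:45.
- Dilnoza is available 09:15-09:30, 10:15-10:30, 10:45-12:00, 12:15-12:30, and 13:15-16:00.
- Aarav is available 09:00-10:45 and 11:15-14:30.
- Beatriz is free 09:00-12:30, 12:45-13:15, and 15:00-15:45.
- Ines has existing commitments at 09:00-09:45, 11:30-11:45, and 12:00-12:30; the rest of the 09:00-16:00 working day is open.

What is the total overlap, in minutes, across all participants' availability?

15 minutes

Ines free within 09:00–16:00: 09:45–11:30, 11:45–12:00, 12:30–16:00.
Yolanda ∩ Lars: 11:15–11:45, 13:45–14:15, 14:45–15:15.
Yolanda ∩ Lars ∩ Dilnoza: 11:15–11:45, 13:45–14:15, 14:45–15:15.
Yolanda ∩ Lars ∩ Dilnoza ∩ Aarav: 11:15–11:45, 13:45–14:15.
Yolanda ∩ Lars ∩ Dilnoza ∩ Aarav ∩ Beatriz: 11:15–11:45.
Yolanda ∩ Lars ∩ Dilnoza ∩ Aarav ∩ Beatriz ∩ Ines: 11:15–11:30.
Total common minutes: 15.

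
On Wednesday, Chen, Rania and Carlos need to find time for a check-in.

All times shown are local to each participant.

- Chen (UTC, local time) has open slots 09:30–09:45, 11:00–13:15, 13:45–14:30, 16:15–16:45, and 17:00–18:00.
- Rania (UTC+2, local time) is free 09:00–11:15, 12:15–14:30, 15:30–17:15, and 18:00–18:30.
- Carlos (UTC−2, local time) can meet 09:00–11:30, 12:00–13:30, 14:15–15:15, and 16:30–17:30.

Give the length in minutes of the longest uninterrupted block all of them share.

Chen → UTC: 09:30–09:45, 11:00–13:15, 13:45–14:30, 16:15–16:45, 17:00–18:00.
Rania → UTC: 07:00–09:15, 10:15–12:30, 13:30–15:15, 16:00–16:30.
Carlos → UTC: 11:00–13:30, 14:00–15:30, 16:15–17:15, 18:30–19:30.
Chen ∩ Rania: 11:00–12:30, 13:45–14:30, 16:15–16:30.
Chen ∩ Rania ∩ Carlos: 11:00–12:30, 14:00–14:30, 16:15–16:30.
Common window lengths: 90, 30, 15 min; longest is 90.

90 minutes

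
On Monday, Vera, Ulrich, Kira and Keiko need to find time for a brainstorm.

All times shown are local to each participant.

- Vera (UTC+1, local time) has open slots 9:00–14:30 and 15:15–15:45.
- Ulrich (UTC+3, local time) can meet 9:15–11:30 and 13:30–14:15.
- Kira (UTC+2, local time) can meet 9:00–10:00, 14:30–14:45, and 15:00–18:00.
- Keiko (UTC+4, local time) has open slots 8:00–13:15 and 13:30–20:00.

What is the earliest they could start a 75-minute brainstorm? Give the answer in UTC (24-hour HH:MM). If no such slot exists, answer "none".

Vera → UTC: 08:00–13:30, 14:15–14:45.
Ulrich → UTC: 06:15–08:30, 10:30–11:15.
Kira → UTC: 07:00–08:00, 12:30–12:45, 13:00–16:00.
Keiko → UTC: 04:00–09:15, 09:30–16:00.
Vera ∩ Ulrich: 08:00–08:30, 10:30–11:15.
Vera ∩ Ulrich ∩ Kira: (none).
Vera ∩ Ulrich ∩ Kira ∩ Keiko: (none).
Windows ≥ 75 min: (none).

none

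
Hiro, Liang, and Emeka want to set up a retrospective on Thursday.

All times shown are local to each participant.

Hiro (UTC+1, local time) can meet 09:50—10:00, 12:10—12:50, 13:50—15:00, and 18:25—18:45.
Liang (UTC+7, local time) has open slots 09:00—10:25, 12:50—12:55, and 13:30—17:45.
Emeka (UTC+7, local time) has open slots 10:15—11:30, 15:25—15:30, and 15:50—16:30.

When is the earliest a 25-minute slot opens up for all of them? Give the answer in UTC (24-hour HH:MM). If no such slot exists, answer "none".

none

Hiro → UTC: 08:50–09:00, 11:10–11:50, 12:50–14:00, 17:25–17:45.
Liang → UTC: 02:00–03:25, 05:50–05:55, 06:30–10:45.
Emeka → UTC: 03:15–04:30, 08:25–08:30, 08:50–09:30.
Hiro ∩ Liang: 08:50–09:00.
Hiro ∩ Liang ∩ Emeka: 08:50–09:00.
Windows ≥ 25 min: (none).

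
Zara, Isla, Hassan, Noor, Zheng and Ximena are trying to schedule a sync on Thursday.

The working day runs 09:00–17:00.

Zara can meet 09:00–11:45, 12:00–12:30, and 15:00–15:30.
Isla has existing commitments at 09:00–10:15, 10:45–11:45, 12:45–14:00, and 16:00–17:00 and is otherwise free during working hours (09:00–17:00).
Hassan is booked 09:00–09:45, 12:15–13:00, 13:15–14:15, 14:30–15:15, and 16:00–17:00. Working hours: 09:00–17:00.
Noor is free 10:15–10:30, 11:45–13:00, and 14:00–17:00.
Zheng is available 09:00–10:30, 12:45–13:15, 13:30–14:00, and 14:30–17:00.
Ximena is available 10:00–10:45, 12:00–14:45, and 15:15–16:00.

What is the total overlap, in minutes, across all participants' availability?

Isla free within 09:00–17:00: 10:15–10:45, 11:45–12:45, 14:00–16:00.
Hassan free within 09:00–17:00: 09:45–12:15, 13:00–13:15, 14:15–14:30, 15:15–16:00.
Zara ∩ Isla: 10:15–10:45, 12:00–12:30, 15:00–15:30.
Zara ∩ Isla ∩ Hassan: 10:15–10:45, 12:00–12:15, 15:15–15:30.
Zara ∩ Isla ∩ Hassan ∩ Noor: 10:15–10:30, 12:00–12:15, 15:15–15:30.
Zara ∩ Isla ∩ Hassan ∩ Noor ∩ Zheng: 10:15–10:30, 15:15–15:30.
Zara ∩ Isla ∩ Hassan ∩ Noor ∩ Zheng ∩ Ximena: 10:15–10:30, 15:15–15:30.
Total common minutes: 15 + 15 = 30.

30 minutes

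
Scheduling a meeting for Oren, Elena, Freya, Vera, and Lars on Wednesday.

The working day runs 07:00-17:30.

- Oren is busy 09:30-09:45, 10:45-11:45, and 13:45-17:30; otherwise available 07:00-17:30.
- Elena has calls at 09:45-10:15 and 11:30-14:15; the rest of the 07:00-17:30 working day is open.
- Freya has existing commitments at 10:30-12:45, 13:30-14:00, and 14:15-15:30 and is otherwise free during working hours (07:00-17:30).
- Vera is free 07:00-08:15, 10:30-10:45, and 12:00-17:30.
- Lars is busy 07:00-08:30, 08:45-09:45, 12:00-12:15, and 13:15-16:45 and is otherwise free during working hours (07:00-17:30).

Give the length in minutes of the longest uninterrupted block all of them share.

Oren free within 07:00–17:30: 07:00–09:30, 09:45–10:45, 11:45–13:45.
Elena free within 07:00–17:30: 07:00–09:45, 10:15–11:30, 14:15–17:30.
Freya free within 07:00–17:30: 07:00–10:30, 12:45–13:30, 14:00–14:15, 15:30–17:30.
Lars free within 07:00–17:30: 08:30–08:45, 09:45–12:00, 12:15–13:15, 16:45–17:30.
Oren ∩ Elena: 07:00–09:30, 10:15–10:45.
Oren ∩ Elena ∩ Freya: 07:00–09:30, 10:15–10:30.
Oren ∩ Elena ∩ Freya ∩ Vera: 07:00–08:15.
Oren ∩ Elena ∩ Freya ∩ Vera ∩ Lars: (none).
No common window.

0 minutes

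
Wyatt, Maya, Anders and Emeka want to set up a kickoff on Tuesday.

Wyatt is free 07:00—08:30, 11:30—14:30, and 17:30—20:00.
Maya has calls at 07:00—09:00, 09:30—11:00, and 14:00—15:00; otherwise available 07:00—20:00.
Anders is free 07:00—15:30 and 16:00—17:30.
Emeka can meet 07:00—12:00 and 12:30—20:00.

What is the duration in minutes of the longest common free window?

90 minutes

Maya free within 07:00–20:00: 09:00–09:30, 11:00–14:00, 15:00–20:00.
Wyatt ∩ Maya: 11:30–14:00, 17:30–20:00.
Wyatt ∩ Maya ∩ Anders: 11:30–14:00.
Wyatt ∩ Maya ∩ Anders ∩ Emeka: 11:30–12:00, 12:30–14:00.
Common window lengths: 30, 90 min; longest is 90.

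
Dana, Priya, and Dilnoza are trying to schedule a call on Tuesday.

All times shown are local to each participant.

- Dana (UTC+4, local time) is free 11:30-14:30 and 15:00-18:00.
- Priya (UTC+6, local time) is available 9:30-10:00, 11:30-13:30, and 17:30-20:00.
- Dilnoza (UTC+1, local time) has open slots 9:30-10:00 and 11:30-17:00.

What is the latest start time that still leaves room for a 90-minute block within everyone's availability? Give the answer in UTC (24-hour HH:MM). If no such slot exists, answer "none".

12:30

Dana → UTC: 07:30–10:30, 11:00–14:00.
Priya → UTC: 03:30–04:00, 05:30–07:30, 11:30–14:00.
Dilnoza → UTC: 08:30–09:00, 10:30–16:00.
Dana ∩ Priya: 11:30–14:00.
Dana ∩ Priya ∩ Dilnoza: 11:30–14:00.
Windows ≥ 90 min: 11:30–14:00.
Latest start in the last window 11:30–14:00 is 14:00 − 90 min = 12:30.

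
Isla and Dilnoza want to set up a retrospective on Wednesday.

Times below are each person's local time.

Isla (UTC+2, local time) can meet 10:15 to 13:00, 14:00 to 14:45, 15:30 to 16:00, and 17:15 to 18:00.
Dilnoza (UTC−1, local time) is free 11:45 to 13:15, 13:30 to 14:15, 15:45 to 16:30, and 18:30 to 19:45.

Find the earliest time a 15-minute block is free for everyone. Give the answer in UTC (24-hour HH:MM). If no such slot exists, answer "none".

13:30

Isla → UTC: 08:15–11:00, 12:00–12:45, 13:30–14:00, 15:15–16:00.
Dilnoza → UTC: 12:45–14:15, 14:30–15:15, 16:45–17:30, 19:30–20:45.
Isla ∩ Dilnoza: 13:30–14:00.
Windows ≥ 15 min: 13:30–14:00.
Earliest such window starts at 13:30.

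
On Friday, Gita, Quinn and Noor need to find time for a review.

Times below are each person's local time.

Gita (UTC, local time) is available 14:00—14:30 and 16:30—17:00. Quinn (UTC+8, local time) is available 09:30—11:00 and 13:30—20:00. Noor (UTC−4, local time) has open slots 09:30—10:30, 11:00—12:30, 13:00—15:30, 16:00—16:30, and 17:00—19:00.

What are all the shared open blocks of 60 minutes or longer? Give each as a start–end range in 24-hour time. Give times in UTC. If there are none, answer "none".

Gita → UTC: 14:00–14:30, 16:30–17:00.
Quinn → UTC: 01:30–03:00, 05:30–12:00.
Noor → UTC: 13:30–14:30, 15:00–16:30, 17:00–19:30, 20:00–20:30, 21:00–23:00.
Gita ∩ Quinn: (none).
Gita ∩ Quinn ∩ Noor: (none).
Windows ≥ 60 min: (none).

none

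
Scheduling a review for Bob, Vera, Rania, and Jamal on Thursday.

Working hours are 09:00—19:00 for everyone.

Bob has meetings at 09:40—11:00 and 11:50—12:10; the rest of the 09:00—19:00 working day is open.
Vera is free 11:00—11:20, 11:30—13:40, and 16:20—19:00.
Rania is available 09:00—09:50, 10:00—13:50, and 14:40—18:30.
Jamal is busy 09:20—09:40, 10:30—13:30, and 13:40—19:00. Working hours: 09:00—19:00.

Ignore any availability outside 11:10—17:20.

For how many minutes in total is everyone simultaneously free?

Bob free within 09:00–19:00: 09:00–09:40, 11:00–11:50, 12:10–19:00.
Jamal free within 09:00–19:00: 09:00–09:20, 09:40–10:30, 13:30–13:40.
Bob ∩ Vera: 11:00–11:20, 11:30–11:50, 12:10–13:40, 16:20–19:00.
Bob ∩ Vera ∩ Rania: 11:00–11:20, 11:30–11:50, 12:10–13:40, 16:20–18:30.
Bob ∩ Vera ∩ Rania ∩ Jamal: 13:30–13:40.
Restricted to 11:10–17:20: 13:30–13:40.
Total common minutes: 10.

10 minutes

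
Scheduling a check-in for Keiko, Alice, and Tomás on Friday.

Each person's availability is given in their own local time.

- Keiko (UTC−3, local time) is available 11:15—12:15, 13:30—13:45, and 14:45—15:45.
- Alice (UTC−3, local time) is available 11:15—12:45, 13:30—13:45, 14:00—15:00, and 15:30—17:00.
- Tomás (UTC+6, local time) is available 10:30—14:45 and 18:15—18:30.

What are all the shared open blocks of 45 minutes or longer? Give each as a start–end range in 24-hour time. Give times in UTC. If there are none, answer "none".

Keiko → UTC: 14:15–15:15, 16:30–16:45, 17:45–18:45.
Alice → UTC: 14:15–15:45, 16:30–16:45, 17:00–18:00, 18:30–20:00.
Tomás → UTC: 04:30–08:45, 12:15–12:30.
Keiko ∩ Alice: 14:15–15:15, 16:30–16:45, 17:45–18:00, 18:30–18:45.
Keiko ∩ Alice ∩ Tomás: (none).
Windows ≥ 45 min: (none).

none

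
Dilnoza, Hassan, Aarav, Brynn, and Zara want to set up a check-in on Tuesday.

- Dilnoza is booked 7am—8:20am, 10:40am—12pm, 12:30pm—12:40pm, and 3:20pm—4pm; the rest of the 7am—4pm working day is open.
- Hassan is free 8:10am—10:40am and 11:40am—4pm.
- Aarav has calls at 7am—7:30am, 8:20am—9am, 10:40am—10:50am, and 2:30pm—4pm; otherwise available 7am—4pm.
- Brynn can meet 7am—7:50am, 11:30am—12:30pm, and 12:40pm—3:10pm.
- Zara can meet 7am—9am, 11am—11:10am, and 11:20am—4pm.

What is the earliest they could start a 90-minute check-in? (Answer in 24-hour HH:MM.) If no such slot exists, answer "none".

12:40

Dilnoza free within 07:00–16:00: 08:20–10:40, 12:00–12:30, 12:40–15:20.
Aarav free within 07:00–16:00: 07:30–08:20, 09:00–10:40, 10:50–14:30.
Dilnoza ∩ Hassan: 08:20–10:40, 12:00–12:30, 12:40–15:20.
Dilnoza ∩ Hassan ∩ Aarav: 09:00–10:40, 12:00–12:30, 12:40–14:30.
Dilnoza ∩ Hassan ∩ Aarav ∩ Brynn: 12:00–12:30, 12:40–14:30.
Dilnoza ∩ Hassan ∩ Aarav ∩ Brynn ∩ Zara: 12:00–12:30, 12:40–14:30.
Windows ≥ 90 min: 12:40–14:30.
Earliest such window starts at 12:40.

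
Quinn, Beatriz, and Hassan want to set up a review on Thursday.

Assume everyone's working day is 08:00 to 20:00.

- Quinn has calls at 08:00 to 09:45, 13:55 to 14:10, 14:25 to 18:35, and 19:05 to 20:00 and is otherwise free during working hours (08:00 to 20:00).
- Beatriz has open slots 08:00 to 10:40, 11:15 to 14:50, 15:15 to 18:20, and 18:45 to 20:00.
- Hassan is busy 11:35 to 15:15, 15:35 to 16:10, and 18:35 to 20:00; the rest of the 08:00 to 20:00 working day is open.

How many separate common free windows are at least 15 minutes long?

2

Quinn free within 08:00–20:00: 09:45–13:55, 14:10–14:25, 18:35–19:05.
Hassan free within 08:00–20:00: 08:00–11:35, 15:15–15:35, 16:10–18:35.
Quinn ∩ Beatriz: 09:45–10:40, 11:15–13:55, 14:10–14:25, 18:45–19:05.
Quinn ∩ Beatriz ∩ Hassan: 09:45–10:40, 11:15–11:35.
Windows ≥ 15 min: 09:45–10:40, 11:15–11:35.
That's 2 windows.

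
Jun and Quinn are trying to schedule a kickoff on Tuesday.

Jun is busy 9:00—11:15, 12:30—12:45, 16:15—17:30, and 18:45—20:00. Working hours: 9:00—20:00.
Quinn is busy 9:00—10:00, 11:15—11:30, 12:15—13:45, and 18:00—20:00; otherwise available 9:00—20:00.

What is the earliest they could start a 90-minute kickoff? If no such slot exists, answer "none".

13:45

Jun free within 09:00–20:00: 11:15–12:30, 12:45–16:15, 17:30–18:45.
Quinn free within 09:00–20:00: 10:00–11:15, 11:30–12:15, 13:45–18:00.
Jun ∩ Quinn: 11:30–12:15, 13:45–16:15, 17:30–18:00.
Windows ≥ 90 min: 13:45–16:15.
Earliest such window starts at 13:45.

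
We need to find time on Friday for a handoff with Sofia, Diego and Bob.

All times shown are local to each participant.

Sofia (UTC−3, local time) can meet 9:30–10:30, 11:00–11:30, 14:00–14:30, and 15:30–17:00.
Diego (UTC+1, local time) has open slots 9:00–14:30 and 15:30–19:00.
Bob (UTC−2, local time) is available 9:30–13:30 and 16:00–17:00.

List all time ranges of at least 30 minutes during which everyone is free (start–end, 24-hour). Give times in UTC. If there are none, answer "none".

Sofia → UTC: 12:30–13:30, 14:00–14:30, 17:00–17:30, 18:30–20:00.
Diego → UTC: 08:00–13:30, 14:30–18:00.
Bob → UTC: 11:30–15:30, 18:00–19:00.
Sofia ∩ Diego: 12:30–13:30, 17:00–17:30.
Sofia ∩ Diego ∩ Bob: 12:30–13:30.
Windows ≥ 30 min: 12:30–13:30.

12:30–13:30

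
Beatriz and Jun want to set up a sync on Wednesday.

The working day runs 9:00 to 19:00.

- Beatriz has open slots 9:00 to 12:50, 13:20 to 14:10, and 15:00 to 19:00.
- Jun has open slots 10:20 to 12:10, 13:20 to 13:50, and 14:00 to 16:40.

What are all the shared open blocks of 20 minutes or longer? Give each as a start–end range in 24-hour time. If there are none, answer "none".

Beatriz ∩ Jun: 10:20–12:10, 13:20–13:50, 14:00–14:10, 15:00–16:40.
Windows ≥ 20 min: 10:20–12:10, 13:20–13:50, 15:00–16:40.

10:20–12:10, 13:20–13:50, 15:00–16:40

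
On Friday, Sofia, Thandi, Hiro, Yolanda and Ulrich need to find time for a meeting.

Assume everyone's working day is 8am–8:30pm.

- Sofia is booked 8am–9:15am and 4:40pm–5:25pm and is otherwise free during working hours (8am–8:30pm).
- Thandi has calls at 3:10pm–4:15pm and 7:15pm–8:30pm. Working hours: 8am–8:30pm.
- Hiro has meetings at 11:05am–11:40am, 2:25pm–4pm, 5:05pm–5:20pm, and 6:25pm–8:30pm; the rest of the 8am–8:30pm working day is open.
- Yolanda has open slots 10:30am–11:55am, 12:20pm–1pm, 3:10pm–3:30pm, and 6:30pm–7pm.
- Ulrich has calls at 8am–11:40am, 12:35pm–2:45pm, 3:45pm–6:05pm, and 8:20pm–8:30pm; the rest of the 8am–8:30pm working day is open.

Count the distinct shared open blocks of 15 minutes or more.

Sofia free within 08:00–20:30: 09:15–16:40, 17:25–20:30.
Thandi free within 08:00–20:30: 08:00–15:10, 16:15–19:15.
Hiro free within 08:00–20:30: 08:00–11:05, 11:40–14:25, 16:00–17:05, 17:20–18:25.
Ulrich free within 08:00–20:30: 11:40–12:35, 14:45–15:45, 18:05–20:20.
Sofia ∩ Thandi: 09:15–15:10, 16:15–16:40, 17:25–19:15.
Sofia ∩ Thandi ∩ Hiro: 09:15–11:05, 11:40–14:25, 16:15–16:40, 17:25–18:25.
Sofia ∩ Thandi ∩ Hiro ∩ Yolanda: 10:30–11:05, 11:40–11:55, 12:20–13:00.
Sofia ∩ Thandi ∩ Hiro ∩ Yolanda ∩ Ulrich: 11:40–11:55, 12:20–12:35.
Windows ≥ 15 min: 11:40–11:55, 12:20–12:35.
That's 2 windows.

2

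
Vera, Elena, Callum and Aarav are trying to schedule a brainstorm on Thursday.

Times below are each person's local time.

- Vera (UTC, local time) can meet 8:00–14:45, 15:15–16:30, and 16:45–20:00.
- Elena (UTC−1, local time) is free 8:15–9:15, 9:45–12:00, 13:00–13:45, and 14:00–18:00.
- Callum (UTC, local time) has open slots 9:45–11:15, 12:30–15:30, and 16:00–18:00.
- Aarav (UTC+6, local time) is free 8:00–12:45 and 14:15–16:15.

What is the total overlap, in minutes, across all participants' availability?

Vera → UTC: 08:00–14:45, 15:15–16:30, 16:45–20:00.
Elena → UTC: 09:15–10:15, 10:45–13:00, 14:00–14:45, 15:00–19:00.
Callum → UTC: 09:45–11:15, 12:30–15:30, 16:00–18:00.
Aarav → UTC: 02:00–06:45, 08:15–10:15.
Vera ∩ Elena: 09:15–10:15, 10:45–13:00, 14:00–14:45, 15:15–16:30, 16:45–19:00.
Vera ∩ Elena ∩ Callum: 09:45–10:15, 10:45–11:15, 12:30–13:00, 14:00–14:45, 15:15–15:30, 16:00–16:30, 16:45–18:00.
Vera ∩ Elena ∩ Callum ∩ Aarav: 09:45–10:15.
Total common minutes: 30.

30 minutes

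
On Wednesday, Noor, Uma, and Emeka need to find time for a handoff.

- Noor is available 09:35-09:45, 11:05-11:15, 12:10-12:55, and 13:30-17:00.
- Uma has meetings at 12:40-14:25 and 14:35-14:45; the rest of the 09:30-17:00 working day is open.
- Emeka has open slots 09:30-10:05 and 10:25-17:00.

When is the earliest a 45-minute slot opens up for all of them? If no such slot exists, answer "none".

14:45

Uma free within 09:30–17:00: 09:30–12:40, 14:25–14:35, 14:45–17:00.
Noor ∩ Uma: 09:35–09:45, 11:05–11:15, 12:10–12:40, 14:25–14:35, 14:45–17:00.
Noor ∩ Uma ∩ Emeka: 09:35–09:45, 11:05–11:15, 12:10–12:40, 14:25–14:35, 14:45–17:00.
Windows ≥ 45 min: 14:45–17:00.
Earliest such window starts at 14:45.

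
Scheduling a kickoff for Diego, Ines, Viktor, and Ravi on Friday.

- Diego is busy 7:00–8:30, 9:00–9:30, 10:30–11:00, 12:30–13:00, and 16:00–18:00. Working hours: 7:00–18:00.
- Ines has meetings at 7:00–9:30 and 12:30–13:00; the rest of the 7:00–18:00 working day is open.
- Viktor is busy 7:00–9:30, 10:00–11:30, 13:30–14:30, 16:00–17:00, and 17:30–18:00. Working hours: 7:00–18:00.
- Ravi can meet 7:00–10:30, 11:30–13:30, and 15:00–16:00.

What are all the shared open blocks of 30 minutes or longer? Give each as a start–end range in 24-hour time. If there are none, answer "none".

09:30–10:00, 11:30–12:30, 13:00–13:30, 15:00–16:00

Diego free within 07:00–18:00: 08:30–09:00, 09:30–10:30, 11:00–12:30, 13:00–16:00.
Ines free within 07:00–18:00: 09:30–12:30, 13:00–18:00.
Viktor free within 07:00–18:00: 09:30–10:00, 11:30–13:30, 14:30–16:00, 17:00–17:30.
Diego ∩ Ines: 09:30–10:30, 11:00–12:30, 13:00–16:00.
Diego ∩ Ines ∩ Viktor: 09:30–10:00, 11:30–12:30, 13:00–13:30, 14:30–16:00.
Diego ∩ Ines ∩ Viktor ∩ Ravi: 09:30–10:00, 11:30–12:30, 13:00–13:30, 15:00–16:00.
Windows ≥ 30 min: 09:30–10:00, 11:30–12:30, 13:00–13:30, 15:00–16:00.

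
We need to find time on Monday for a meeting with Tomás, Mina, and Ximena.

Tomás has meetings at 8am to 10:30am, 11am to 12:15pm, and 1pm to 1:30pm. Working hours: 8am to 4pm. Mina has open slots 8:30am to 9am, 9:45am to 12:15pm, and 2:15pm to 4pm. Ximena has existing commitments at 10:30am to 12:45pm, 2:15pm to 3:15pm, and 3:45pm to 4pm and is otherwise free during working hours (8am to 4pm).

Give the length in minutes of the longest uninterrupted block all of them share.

30 minutes

Tomás free within 08:00–16:00: 10:30–11:00, 12:15–13:00, 13:30–16:00.
Ximena free within 08:00–16:00: 08:00–10:30, 12:45–14:15, 15:15–15:45.
Tomás ∩ Mina: 10:30–11:00, 14:15–16:00.
Tomás ∩ Mina ∩ Ximena: 15:15–15:45.
Single common window of 30 minutes.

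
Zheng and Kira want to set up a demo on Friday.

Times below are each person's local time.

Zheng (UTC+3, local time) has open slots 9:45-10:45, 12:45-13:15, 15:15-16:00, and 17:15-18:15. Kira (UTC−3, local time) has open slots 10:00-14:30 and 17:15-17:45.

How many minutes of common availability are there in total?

60 minutes

Zheng → UTC: 06:45–07:45, 09:45–10:15, 12:15–13:00, 14:15–15:15.
Kira → UTC: 13:00–17:30, 20:15–20:45.
Zheng ∩ Kira: 14:15–15:15.
Total common minutes: 60.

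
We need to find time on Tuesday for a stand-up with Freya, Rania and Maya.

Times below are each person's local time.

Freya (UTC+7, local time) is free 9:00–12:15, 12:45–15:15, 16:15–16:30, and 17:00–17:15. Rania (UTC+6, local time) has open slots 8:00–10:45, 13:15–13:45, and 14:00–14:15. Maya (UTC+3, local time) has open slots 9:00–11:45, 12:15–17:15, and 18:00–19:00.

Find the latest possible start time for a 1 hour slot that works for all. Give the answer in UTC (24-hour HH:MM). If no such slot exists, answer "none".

Freya → UTC: 02:00–05:15, 05:45–08:15, 09:15–09:30, 10:00–10:15.
Rania → UTC: 02:00–04:45, 07:15–07:45, 08:00–08:15.
Maya → UTC: 06:00–08:45, 09:15–14:15, 15:00–16:00.
Freya ∩ Rania: 02:00–04:45, 07:15–07:45, 08:00–08:15.
Freya ∩ Rania ∩ Maya: 07:15–07:45, 08:00–08:15.
Windows ≥ 60 min: (none).

none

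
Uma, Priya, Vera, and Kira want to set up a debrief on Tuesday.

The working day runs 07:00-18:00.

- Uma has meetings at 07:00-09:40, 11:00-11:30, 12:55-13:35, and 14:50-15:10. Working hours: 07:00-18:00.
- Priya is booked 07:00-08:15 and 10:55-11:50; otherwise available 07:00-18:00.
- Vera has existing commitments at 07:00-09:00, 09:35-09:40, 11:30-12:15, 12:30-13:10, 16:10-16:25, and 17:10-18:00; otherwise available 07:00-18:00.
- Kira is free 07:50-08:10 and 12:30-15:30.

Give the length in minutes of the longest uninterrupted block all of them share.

75 minutes

Uma free within 07:00–18:00: 09:40–11:00, 11:30–12:55, 13:35–14:50, 15:10–18:00.
Priya free within 07:00–18:00: 08:15–10:55, 11:50–18:00.
Vera free within 07:00–18:00: 09:00–09:35, 09:40–11:30, 12:15–12:30, 13:10–16:10, 16:25–17:10.
Uma ∩ Priya: 09:40–10:55, 11:50–12:55, 13:35–14:50, 15:10–18:00.
Uma ∩ Priya ∩ Vera: 09:40–10:55, 12:15–12:30, 13:35–14:50, 15:10–16:10, 16:25–17:10.
Uma ∩ Priya ∩ Vera ∩ Kira: 13:35–14:50, 15:10–15:30.
Common window lengths: 75, 20 min; longest is 75.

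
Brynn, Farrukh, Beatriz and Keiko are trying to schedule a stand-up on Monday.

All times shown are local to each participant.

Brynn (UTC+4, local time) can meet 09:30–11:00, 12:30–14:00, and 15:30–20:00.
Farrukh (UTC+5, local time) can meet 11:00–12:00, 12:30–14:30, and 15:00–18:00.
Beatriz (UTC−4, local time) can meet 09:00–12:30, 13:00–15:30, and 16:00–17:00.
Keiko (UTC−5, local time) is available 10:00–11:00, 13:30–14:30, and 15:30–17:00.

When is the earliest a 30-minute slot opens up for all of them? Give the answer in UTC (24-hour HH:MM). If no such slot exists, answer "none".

none

Brynn → UTC: 05:30–07:00, 08:30–10:00, 11:30–16:00.
Farrukh → UTC: 06:00–07:00, 07:30–09:30, 10:00–13:00.
Beatriz → UTC: 13:00–16:30, 17:00–19:30, 20:00–21:00.
Keiko → UTC: 15:00–16:00, 18:30–19:30, 20:30–22:00.
Brynn ∩ Farrukh: 06:00–07:00, 08:30–09:30, 11:30–13:00.
Brynn ∩ Farrukh ∩ Beatriz: (none).
Brynn ∩ Farrukh ∩ Beatriz ∩ Keiko: (none).
Windows ≥ 30 min: (none).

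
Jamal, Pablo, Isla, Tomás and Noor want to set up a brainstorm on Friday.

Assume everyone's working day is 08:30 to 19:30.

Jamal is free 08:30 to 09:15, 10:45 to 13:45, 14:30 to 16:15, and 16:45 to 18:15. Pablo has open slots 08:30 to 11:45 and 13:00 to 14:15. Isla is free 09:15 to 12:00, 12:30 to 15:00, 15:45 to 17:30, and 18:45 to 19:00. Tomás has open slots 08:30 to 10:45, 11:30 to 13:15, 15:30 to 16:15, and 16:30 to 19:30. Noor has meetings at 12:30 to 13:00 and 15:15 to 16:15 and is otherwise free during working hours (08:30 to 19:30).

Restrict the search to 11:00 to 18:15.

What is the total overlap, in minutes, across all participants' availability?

30 minutes

Noor free within 08:30–19:30: 08:30–12:30, 13:00–15:15, 16:15–19:30.
Jamal ∩ Pablo: 08:30–09:15, 10:45–11:45, 13:00–13:45.
Jamal ∩ Pablo ∩ Isla: 10:45–11:45, 13:00–13:45.
Jamal ∩ Pablo ∩ Isla ∩ Tomás: 11:30–11:45, 13:00–13:15.
Jamal ∩ Pablo ∩ Isla ∩ Tomás ∩ Noor: 11:30–11:45, 13:00–13:15.
Restricted to 11:00–18:15: 11:30–11:45, 13:00–13:15.
Total common minutes: 15 + 15 = 30.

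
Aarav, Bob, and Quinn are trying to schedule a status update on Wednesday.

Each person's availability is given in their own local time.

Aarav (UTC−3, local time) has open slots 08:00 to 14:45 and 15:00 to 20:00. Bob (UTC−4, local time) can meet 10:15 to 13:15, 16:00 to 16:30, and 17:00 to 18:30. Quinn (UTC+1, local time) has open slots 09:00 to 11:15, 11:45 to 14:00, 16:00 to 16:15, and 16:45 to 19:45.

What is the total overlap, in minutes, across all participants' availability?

105 minutes

Aarav → UTC: 11:00–17:45, 18:00–23:00.
Bob → UTC: 14:15–17:15, 20:00–20:30, 21:00–22:30.
Quinn → UTC: 08:00–10:15, 10:45–13:00, 15:00–15:15, 15:45–18:45.
Aarav ∩ Bob: 14:15–17:15, 20:00–20:30, 21:00–22:30.
Aarav ∩ Bob ∩ Quinn: 15:00–15:15, 15:45–17:15.
Total common minutes: 15 + 90 = 105.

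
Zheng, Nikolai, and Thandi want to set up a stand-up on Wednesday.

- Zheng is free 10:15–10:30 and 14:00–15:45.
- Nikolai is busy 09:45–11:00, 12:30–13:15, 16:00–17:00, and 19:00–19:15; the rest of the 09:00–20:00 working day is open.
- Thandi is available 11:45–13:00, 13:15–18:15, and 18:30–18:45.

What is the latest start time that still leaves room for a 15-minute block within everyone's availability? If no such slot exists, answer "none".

15:30

Nikolai free within 09:00–20:00: 09:00–09:45, 11:00–12:30, 13:15–16:00, 17:00–19:00, 19:15–20:00.
Zheng ∩ Nikolai: 14:00–15:45.
Zheng ∩ Nikolai ∩ Thandi: 14:00–15:45.
Windows ≥ 15 min: 14:00–15:45.
Latest start in the last window 14:00–15:45 is 15:45 − 15 min = 15:30.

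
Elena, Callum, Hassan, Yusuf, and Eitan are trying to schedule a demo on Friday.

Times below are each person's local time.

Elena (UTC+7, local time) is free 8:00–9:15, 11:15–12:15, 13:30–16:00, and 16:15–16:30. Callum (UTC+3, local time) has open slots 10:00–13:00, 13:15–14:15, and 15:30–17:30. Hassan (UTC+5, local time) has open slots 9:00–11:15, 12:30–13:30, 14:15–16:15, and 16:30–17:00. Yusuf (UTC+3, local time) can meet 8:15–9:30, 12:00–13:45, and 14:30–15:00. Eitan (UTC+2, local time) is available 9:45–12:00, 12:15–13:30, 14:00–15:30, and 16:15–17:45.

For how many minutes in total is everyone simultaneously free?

Elena → UTC: 01:00–02:15, 04:15–05:15, 06:30–09:00, 09:15–09:30.
Callum → UTC: 07:00–10:00, 10:15–11:15, 12:30–14:30.
Hassan → UTC: 04:00–06:15, 07:30–08:30, 09:15–11:15, 11:30–12:00.
Yusuf → UTC: 05:15–06:30, 09:00–10:45, 11:30–12:00.
Eitan → UTC: 07:45–10:00, 10:15–11:30, 12:00–13:30, 14:15–15:45.
Elena ∩ Callum: 07:00–09:00, 09:15–09:30.
Elena ∩ Callum ∩ Hassan: 07:30–08:30, 09:15–09:30.
Elena ∩ Callum ∩ Hassan ∩ Yusuf: 09:15–09:30.
Elena ∩ Callum ∩ Hassan ∩ Yusuf ∩ Eitan: 09:15–09:30.
Total common minutes: 15.

15 minutes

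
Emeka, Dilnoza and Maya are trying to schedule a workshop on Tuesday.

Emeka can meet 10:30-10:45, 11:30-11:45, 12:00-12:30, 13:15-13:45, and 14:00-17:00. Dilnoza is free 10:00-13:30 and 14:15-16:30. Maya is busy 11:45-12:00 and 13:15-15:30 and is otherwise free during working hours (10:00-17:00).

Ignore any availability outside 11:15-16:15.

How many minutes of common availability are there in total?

90 minutes

Maya free within 10:00–17:00: 10:00–11:45, 12:00–13:15, 15:30–17:00.
Emeka ∩ Dilnoza: 10:30–10:45, 11:30–11:45, 12:00–12:30, 13:15–13:30, 14:15–16:30.
Emeka ∩ Dilnoza ∩ Maya: 10:30–10:45, 11:30–11:45, 12:00–12:30, 15:30–16:30.
Restricted to 11:15–16:15: 11:30–11:45, 12:00–12:30, 15:30–16:15.
Total common minutes: 15 + 30 + 45 = 90.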